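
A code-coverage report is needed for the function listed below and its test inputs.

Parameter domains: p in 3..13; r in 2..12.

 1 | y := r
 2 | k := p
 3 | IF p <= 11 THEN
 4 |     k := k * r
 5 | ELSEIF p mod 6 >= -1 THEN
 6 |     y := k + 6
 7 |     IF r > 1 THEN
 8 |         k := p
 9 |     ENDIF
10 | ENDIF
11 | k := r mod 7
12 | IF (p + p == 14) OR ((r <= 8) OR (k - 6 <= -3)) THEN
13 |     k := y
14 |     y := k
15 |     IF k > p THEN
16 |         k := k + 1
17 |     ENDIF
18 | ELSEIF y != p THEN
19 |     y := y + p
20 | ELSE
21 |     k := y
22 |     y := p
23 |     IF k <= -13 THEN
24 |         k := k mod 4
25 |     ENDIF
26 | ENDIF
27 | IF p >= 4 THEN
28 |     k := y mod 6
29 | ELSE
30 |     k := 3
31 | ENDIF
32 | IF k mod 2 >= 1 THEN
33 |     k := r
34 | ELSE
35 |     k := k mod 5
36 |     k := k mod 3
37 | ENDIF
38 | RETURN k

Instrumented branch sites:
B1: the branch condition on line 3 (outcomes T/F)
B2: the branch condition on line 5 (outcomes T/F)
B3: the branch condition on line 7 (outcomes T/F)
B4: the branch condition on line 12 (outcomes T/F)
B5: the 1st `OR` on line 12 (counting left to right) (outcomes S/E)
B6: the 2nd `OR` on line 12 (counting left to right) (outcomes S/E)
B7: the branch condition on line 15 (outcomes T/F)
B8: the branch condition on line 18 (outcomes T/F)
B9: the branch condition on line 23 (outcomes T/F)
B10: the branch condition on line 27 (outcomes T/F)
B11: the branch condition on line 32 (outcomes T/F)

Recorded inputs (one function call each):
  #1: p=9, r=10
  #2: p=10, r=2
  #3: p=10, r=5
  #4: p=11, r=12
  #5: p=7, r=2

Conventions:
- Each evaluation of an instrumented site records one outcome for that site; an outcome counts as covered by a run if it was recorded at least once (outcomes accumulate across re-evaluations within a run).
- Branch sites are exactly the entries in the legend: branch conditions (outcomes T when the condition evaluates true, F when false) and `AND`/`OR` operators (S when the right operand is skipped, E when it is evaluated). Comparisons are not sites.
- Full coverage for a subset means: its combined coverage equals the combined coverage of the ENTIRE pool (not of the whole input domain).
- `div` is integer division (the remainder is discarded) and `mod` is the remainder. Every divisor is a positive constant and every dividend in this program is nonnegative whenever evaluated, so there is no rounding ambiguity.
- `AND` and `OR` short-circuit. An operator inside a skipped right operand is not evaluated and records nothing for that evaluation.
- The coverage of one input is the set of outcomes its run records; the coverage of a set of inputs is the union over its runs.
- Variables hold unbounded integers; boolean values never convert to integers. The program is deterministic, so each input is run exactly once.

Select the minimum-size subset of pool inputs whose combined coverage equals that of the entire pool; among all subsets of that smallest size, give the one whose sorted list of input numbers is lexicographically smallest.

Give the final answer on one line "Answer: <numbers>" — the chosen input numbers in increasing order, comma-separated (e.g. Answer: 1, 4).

input #1 (p=9, r=10): covers B1=T, B4=T, B5=E, B6=E, B7=T, B10=T, B11=F
input #2 (p=10, r=2): covers B1=T, B4=T, B5=E, B6=S, B7=F, B10=T, B11=F
input #3 (p=10, r=5): covers B1=T, B4=T, B5=E, B6=S, B7=F, B10=T, B11=T
input #4 (p=11, r=12): covers B1=T, B4=F, B5=E, B6=E, B8=T, B10=T, B11=T
input #5 (p=7, r=2): covers B1=T, B4=T, B5=S, B7=F, B10=T, B11=F
together the pool reaches 13 outcomes: B1=T, B4=T, B4=F, B5=S, B5=E, B6=S, B6=E, B7=T, B7=F, B8=T, B10=T, B11=T, B11=F
no size-1 subset reaches all 13 outcomes (best union: 7/13)
no size-2 subset reaches all 13 outcomes (best union: 11/13)
no size-3 subset reaches all 13 outcomes (best union: 12/13)
size 4: inputs {1, 2, 4, 5} cover all 13 outcomes, and no lexicographically smaller subset of this size does

Answer: 1, 2, 4, 5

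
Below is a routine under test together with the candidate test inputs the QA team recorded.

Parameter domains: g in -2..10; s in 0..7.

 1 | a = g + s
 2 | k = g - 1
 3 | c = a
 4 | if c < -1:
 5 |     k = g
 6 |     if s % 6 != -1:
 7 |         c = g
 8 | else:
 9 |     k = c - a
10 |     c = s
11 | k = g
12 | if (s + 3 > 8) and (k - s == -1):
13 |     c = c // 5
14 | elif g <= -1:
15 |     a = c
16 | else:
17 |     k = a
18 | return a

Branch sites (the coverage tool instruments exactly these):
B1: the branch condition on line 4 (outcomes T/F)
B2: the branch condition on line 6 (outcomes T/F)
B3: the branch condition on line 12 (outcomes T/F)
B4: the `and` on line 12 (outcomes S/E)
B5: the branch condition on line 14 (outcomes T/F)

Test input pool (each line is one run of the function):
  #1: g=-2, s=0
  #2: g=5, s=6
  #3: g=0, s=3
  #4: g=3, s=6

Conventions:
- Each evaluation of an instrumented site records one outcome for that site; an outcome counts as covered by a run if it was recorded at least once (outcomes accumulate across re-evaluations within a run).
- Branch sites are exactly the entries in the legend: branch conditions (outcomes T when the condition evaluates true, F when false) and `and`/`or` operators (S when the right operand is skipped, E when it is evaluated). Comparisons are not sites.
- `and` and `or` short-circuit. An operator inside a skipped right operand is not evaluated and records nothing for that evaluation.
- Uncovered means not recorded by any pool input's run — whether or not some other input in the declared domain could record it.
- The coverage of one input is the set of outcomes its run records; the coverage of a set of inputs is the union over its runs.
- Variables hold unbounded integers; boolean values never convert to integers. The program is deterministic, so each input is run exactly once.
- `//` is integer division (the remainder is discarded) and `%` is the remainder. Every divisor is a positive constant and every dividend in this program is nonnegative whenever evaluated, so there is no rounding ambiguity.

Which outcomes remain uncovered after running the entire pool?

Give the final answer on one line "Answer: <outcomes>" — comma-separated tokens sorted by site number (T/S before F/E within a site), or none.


input #1 (g=-2, s=0): events B1->T, B2->T, B4->S, B3->F, B5->T; covers B1=T, B2=T, B3=F, B4=S, B5=T
input #2 (g=5, s=6): events B1->F, B4->E, B3->T; covers B1=F, B3=T, B4=E
input #3 (g=0, s=3): events B1->F, B4->S, B3->F, B5->F; covers B1=F, B3=F, B4=S, B5=F
input #4 (g=3, s=6): events B1->F, B4->E, B3->F, B5->F; covers B1=F, B3=F, B4=E, B5=F
union over the pool: B1=T, B1=F, B2=T, B3=T, B3=F, B4=S, B4=E, B5=T, B5=F
uncovered (1 of 10): B2=F
Answer: B2=F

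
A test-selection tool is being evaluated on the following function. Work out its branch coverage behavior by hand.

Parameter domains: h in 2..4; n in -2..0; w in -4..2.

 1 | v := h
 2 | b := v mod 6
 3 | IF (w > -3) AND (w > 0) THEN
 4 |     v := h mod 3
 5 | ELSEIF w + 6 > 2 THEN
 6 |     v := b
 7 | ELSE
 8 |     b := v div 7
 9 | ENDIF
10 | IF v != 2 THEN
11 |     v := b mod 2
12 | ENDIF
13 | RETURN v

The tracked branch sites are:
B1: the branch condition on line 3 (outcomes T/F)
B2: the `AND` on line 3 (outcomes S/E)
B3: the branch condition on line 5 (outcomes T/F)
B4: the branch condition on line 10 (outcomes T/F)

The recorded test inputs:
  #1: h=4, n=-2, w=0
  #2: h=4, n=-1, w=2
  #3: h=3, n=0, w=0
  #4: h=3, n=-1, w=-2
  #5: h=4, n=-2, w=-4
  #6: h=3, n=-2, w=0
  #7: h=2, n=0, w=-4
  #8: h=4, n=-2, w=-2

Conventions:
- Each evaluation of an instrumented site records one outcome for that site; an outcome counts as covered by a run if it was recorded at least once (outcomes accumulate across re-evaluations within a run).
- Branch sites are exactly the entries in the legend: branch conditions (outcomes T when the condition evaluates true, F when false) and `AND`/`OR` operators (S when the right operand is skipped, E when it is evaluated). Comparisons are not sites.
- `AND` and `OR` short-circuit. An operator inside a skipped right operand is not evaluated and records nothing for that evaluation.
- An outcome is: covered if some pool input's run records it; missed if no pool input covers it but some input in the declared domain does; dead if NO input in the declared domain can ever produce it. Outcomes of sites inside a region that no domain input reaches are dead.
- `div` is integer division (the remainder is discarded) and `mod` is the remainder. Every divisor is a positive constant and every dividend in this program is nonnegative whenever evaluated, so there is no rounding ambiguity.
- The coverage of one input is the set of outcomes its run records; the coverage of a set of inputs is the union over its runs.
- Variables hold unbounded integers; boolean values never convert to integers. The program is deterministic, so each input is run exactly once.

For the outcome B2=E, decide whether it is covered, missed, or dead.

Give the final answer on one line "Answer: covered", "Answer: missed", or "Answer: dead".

B2=E is recorded by pool input(s) 1, 2, 3, 4, 6, 8 -> covered

Answer: covered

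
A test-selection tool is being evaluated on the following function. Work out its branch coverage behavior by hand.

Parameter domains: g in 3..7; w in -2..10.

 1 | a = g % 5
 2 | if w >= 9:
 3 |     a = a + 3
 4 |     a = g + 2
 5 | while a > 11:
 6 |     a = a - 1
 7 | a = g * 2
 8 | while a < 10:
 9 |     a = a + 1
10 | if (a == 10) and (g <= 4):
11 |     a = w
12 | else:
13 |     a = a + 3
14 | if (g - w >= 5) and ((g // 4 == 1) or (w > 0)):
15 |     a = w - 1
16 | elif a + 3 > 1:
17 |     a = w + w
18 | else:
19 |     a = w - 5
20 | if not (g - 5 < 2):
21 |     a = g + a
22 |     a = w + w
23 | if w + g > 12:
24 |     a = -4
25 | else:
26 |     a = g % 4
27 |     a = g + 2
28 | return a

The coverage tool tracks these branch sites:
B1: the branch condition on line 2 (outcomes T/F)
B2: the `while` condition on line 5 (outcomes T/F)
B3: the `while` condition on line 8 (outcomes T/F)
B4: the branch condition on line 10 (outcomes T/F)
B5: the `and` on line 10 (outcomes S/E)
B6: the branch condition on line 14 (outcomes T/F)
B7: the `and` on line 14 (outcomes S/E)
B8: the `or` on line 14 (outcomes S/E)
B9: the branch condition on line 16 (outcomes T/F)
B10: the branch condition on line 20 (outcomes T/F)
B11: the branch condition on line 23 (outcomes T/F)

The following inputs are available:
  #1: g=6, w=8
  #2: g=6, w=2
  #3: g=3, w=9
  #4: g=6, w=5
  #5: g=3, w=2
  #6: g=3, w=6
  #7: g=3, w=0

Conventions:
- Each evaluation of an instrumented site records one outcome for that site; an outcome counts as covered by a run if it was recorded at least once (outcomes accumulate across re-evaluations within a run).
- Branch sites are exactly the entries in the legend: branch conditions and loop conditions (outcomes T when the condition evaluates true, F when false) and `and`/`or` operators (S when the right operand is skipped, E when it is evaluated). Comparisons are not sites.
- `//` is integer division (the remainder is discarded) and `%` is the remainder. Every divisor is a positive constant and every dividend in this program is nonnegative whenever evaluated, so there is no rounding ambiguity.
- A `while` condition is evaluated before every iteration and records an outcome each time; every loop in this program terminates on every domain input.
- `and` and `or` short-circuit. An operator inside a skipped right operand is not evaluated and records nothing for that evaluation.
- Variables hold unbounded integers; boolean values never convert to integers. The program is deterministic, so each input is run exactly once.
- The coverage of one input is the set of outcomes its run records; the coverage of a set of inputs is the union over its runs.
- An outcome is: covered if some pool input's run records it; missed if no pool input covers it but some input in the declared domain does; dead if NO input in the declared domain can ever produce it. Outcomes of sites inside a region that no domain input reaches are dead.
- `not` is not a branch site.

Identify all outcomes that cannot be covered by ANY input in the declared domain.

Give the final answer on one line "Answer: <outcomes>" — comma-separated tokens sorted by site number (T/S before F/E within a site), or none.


sweeping the full domain (65 inputs) for each outcome:
  B2=T: zero occurrences over every domain input -> dead
  reachable outcomes have witnesses, e.g. B1=T (e.g. g=3, w=9), B1=F (e.g. g=3, w=-2), B2=F (e.g. g=3, w=-2), B3=T (e.g. g=3, w=-2)
Answer: B2=T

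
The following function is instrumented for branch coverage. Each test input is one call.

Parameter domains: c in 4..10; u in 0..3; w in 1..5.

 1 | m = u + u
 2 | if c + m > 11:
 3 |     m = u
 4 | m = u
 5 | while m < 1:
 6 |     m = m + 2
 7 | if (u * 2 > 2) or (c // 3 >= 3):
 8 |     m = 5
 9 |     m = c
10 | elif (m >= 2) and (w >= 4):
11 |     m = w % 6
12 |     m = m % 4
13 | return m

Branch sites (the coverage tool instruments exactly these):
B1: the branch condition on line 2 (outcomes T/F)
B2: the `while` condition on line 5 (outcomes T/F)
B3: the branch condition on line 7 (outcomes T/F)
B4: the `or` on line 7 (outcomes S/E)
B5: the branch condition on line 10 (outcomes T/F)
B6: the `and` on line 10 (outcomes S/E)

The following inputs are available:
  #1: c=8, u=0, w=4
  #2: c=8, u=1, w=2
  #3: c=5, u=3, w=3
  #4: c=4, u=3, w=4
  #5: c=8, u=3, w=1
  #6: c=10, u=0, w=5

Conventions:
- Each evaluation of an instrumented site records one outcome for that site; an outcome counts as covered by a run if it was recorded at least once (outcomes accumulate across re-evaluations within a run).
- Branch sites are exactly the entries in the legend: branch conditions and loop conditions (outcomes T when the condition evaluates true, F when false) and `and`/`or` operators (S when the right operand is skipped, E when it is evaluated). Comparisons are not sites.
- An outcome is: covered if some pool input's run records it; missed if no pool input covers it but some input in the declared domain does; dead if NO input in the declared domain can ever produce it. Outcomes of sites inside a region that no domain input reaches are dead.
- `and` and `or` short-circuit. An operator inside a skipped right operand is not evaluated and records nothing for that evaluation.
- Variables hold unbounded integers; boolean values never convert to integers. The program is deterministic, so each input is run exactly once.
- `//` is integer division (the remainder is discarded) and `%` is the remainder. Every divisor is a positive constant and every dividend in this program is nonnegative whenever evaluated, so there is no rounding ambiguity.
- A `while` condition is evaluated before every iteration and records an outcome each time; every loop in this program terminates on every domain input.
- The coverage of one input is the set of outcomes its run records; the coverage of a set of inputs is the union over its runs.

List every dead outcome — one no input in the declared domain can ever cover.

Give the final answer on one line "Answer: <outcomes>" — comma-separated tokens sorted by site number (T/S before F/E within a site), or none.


checking every outcome against all 140 domain inputs:
  reachable outcomes have witnesses, e.g. B1=T (e.g. c=6, u=3, w=1), B1=F (e.g. c=4, u=0, w=1), B2=T (e.g. c=4, u=0, w=1), B2=F (e.g. c=4, u=0, w=1)
Answer: none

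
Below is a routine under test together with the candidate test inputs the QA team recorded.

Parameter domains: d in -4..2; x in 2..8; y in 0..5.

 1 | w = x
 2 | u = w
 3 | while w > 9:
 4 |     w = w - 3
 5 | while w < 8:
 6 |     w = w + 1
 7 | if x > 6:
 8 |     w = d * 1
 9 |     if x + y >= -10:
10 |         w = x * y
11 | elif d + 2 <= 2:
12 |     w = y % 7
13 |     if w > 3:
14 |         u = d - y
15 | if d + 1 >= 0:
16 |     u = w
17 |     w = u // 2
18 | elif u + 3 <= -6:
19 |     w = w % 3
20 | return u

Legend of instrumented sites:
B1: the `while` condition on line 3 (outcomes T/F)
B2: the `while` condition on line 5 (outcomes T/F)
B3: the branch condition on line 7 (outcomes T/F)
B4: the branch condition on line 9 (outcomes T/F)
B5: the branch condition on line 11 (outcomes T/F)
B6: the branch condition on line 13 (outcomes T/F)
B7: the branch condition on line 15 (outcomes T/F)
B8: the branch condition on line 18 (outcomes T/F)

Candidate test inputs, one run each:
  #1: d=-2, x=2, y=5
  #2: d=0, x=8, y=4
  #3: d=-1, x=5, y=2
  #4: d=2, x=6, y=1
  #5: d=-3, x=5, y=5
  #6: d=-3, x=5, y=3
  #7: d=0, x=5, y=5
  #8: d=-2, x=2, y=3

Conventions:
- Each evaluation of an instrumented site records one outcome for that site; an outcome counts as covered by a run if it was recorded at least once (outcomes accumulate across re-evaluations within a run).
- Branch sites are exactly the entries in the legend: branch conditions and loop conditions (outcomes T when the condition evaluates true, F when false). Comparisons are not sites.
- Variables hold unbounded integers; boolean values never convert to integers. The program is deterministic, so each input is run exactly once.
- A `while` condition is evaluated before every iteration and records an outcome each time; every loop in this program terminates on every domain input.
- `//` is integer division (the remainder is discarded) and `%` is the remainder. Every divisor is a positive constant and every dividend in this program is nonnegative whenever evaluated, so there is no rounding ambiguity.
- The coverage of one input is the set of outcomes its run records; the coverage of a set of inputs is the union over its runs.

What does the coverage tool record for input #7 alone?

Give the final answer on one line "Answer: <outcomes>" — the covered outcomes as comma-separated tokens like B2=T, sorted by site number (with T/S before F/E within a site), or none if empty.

Simulating input #7 (d=0, x=5, y=5) step by step:
  B1->F, B2->T, B2->T, B2->T, B2->F, B3->F, B5->T, B6->T, B7->T
collecting distinct outcomes: B1=F, B2=T, B2=F, B3=F, B5=T, B6=T, B7=T

Answer: B1=F, B2=T, B2=F, B3=F, B5=T, B6=T, B7=T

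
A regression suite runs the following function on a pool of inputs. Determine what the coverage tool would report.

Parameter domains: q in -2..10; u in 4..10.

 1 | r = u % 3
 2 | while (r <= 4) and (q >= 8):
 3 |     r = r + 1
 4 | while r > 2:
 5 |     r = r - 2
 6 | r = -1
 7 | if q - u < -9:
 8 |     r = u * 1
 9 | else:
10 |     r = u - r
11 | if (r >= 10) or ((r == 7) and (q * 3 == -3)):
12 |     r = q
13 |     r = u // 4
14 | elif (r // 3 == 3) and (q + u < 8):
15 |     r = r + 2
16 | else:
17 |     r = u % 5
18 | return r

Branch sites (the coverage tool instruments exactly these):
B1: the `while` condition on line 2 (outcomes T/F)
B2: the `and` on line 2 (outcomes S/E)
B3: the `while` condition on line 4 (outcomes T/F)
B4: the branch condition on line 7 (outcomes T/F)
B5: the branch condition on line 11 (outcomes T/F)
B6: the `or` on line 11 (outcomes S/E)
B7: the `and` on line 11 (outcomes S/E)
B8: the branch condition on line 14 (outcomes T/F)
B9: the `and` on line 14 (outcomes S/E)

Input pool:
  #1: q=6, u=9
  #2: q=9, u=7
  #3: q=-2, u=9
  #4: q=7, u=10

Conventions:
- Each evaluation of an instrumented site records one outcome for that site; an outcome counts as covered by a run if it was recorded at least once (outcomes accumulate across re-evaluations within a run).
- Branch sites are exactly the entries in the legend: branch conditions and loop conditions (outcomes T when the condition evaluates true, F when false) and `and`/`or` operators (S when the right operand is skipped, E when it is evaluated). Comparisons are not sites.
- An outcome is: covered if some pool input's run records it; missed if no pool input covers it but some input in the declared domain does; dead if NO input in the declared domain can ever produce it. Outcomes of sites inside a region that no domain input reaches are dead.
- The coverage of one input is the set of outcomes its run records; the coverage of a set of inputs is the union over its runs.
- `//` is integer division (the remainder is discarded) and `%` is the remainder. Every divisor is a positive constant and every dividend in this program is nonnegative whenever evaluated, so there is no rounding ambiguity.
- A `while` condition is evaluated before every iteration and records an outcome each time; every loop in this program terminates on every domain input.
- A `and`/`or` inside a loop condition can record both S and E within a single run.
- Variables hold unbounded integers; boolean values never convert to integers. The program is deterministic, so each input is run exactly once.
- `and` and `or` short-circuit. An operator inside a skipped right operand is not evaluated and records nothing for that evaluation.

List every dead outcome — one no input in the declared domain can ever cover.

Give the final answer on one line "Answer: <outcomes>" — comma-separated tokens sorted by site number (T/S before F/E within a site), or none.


sweeping the full domain (91 inputs) for each outcome:
  reachable outcomes have witnesses, e.g. B1=T (e.g. q=8, u=4), B1=F (e.g. q=-2, u=4), B2=S (e.g. q=8, u=4), B2=E (e.g. q=-2, u=4)
Answer: none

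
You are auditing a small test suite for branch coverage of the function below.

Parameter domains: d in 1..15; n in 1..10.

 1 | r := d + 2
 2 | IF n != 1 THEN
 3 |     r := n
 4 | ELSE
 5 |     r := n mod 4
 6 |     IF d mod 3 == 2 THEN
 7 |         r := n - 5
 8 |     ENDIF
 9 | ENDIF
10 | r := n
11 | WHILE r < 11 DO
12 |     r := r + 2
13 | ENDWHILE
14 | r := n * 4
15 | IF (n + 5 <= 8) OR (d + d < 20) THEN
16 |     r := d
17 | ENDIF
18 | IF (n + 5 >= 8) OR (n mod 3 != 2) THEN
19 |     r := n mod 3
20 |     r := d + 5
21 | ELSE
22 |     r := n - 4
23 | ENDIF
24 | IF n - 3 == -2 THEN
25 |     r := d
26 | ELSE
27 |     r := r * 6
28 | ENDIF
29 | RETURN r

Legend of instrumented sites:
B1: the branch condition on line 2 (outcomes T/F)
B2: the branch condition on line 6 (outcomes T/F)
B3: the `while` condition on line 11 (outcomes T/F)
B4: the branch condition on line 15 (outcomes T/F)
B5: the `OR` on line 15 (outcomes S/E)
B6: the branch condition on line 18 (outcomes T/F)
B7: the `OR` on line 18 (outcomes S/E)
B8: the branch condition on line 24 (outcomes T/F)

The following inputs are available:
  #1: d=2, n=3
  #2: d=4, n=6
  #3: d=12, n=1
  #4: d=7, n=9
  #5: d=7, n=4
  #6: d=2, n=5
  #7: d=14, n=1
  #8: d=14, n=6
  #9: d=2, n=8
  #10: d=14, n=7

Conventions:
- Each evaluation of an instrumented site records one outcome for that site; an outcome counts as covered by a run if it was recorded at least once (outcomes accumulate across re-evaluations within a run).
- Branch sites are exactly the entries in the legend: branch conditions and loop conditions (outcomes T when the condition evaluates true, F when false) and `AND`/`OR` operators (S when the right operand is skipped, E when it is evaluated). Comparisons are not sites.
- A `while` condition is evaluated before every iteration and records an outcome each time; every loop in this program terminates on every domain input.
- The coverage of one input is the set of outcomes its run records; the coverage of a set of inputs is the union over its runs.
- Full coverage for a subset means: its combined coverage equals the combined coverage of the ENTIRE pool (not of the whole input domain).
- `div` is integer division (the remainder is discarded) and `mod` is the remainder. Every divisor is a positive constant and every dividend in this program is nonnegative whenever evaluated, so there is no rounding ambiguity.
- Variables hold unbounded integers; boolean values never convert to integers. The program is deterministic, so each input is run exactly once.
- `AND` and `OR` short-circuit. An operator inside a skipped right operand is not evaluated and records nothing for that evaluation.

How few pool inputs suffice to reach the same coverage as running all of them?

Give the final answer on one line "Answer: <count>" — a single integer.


input #1, d=2, n=3: events B1->T, B3->T, B3->T, B3->T, B3->T, B3->F, B5->S, B4->T, B7->S, B6->T, B8->F; outcomes B1=T, B3=T, B3=F, B4=T, B5=S, B6=T, B7=S, B8=F
input #2, d=4, n=6: events B1->T, B3->T, B3->T, B3->T, B3->F, B5->E, B4->T, B7->S, B6->T, B8->F; outcomes B1=T, B3=T, B3=F, B4=T, B5=E, B6=T, B7=S, B8=F
input #3, d=12, n=1: events B1->F, B2->F, B3->T, B3->T, B3->T, B3->T, B3->T, B3->F, B5->S, B4->T, B7->E, B6->T, B8->T; outcomes B1=F, B2=F, B3=T, B3=F, B4=T, B5=S, B6=T, B7=E, B8=T
input #4, d=7, n=9: events B1->T, B3->T, B3->F, B5->E, B4->T, B7->S, B6->T, B8->F; outcomes B1=T, B3=T, B3=F, B4=T, B5=E, B6=T, B7=S, B8=F
input #5, d=7, n=4: events B1->T, B3->T, B3->T, B3->T, B3->T, B3->F, B5->E, B4->T, B7->S, B6->T, B8->F; outcomes B1=T, B3=T, B3=F, B4=T, B5=E, B6=T, B7=S, B8=F
input #6, d=2, n=5: events B1->T, B3->T, B3->T, B3->T, B3->F, B5->E, B4->T, B7->S, B6->T, B8->F; outcomes B1=T, B3=T, B3=F, B4=T, B5=E, B6=T, B7=S, B8=F
input #7, d=14, n=1: events B1->F, B2->T, B3->T, B3->T, B3->T, B3->T, B3->T, B3->F, B5->S, B4->T, B7->E, B6->T, B8->T; outcomes B1=F, B2=T, B3=T, B3=F, B4=T, B5=S, B6=T, B7=E, B8=T
input #8, d=14, n=6: events B1->T, B3->T, B3->T, B3->T, B3->F, B5->E, B4->F, B7->S, B6->T, B8->F; outcomes B1=T, B3=T, B3=F, B4=F, B5=E, B6=T, B7=S, B8=F
input #9, d=2, n=8: events B1->T, B3->T, B3->T, B3->F, B5->E, B4->T, B7->S, B6->T, B8->F; outcomes B1=T, B3=T, B3=F, B4=T, B5=E, B6=T, B7=S, B8=F
input #10, d=14, n=7: events B1->T, B3->T, B3->T, B3->F, B5->E, B4->F, B7->S, B6->T, B8->F; outcomes B1=T, B3=T, B3=F, B4=F, B5=E, B6=T, B7=S, B8=F
together the pool reaches 15 outcomes: B1=T, B1=F, B2=T, B2=F, B3=T, B3=F, B4=T, B4=F, B5=S, B5=E, B6=T, B7=S, B7=E, B8=T, B8=F
checked all size-1 subsets: none covers 15 outcomes (max 9/15)
checked all size-2 subsets: none covers 15 outcomes (max 14/15)
at size 3, {3, 7, 8} reaches all 15 outcomes; every lexicographically earlier size-3 subset fails
Answer: 3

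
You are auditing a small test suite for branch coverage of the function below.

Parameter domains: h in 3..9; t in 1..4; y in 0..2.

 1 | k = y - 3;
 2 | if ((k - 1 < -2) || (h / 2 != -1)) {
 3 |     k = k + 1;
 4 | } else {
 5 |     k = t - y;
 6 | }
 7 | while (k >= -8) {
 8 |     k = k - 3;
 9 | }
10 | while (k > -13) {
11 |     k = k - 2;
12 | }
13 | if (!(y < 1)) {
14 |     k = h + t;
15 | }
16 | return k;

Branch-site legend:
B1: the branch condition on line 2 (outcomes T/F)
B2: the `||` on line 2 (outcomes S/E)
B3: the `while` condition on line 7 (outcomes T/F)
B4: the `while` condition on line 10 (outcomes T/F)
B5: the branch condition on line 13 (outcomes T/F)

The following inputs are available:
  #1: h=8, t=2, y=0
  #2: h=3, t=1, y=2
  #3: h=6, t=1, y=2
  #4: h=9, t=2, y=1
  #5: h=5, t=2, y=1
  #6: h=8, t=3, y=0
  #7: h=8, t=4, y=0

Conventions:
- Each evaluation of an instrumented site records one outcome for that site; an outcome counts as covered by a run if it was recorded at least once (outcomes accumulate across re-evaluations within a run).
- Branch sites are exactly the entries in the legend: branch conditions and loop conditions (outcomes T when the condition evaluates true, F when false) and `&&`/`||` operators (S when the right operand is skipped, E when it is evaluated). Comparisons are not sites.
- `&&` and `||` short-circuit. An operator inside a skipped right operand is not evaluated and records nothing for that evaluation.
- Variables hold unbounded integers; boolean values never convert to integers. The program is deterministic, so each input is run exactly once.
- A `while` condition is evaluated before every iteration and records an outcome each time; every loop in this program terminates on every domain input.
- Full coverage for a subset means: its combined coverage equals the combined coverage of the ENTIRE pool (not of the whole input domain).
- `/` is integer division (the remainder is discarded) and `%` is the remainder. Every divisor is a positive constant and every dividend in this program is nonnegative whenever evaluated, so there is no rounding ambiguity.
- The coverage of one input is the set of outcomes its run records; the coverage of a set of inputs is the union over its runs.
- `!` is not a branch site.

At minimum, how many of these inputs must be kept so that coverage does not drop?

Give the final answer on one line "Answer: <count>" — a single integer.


input #1, h=8, t=2, y=0: events B2->S, B1->T, B3->T, B3->T, B3->T, B3->F, B4->T, B4->F, B5->F; outcomes B1=T, B2=S, B3=T, B3=F, B4=T, B4=F, B5=F
input #2, h=3, t=1, y=2: events B2->E, B1->T, B3->T, B3->T, B3->T, B3->F, B4->T, B4->T, B4->F, B5->T; outcomes B1=T, B2=E, B3=T, B3=F, B4=T, B4=F, B5=T
input #3, h=6, t=1, y=2: events B2->E, B1->T, B3->T, B3->T, B3->T, B3->F, B4->T, B4->T, B4->F, B5->T; outcomes B1=T, B2=E, B3=T, B3=F, B4=T, B4=F, B5=T
input #4, h=9, t=2, y=1: events B2->S, B1->T, B3->T, B3->T, B3->T, B3->F, B4->T, B4->T, B4->F, B5->T; outcomes B1=T, B2=S, B3=T, B3=F, B4=T, B4=F, B5=T
input #5, h=5, t=2, y=1: events B2->S, B1->T, B3->T, B3->T, B3->T, B3->F, B4->T, B4->T, B4->F, B5->T; outcomes B1=T, B2=S, B3=T, B3=F, B4=T, B4=F, B5=T
input #6, h=8, t=3, y=0: events B2->S, B1->T, B3->T, B3->T, B3->T, B3->F, B4->T, B4->F, B5->F; outcomes B1=T, B2=S, B3=T, B3=F, B4=T, B4=F, B5=F
input #7, h=8, t=4, y=0: events B2->S, B1->T, B3->T, B3->T, B3->T, B3->F, B4->T, B4->F, B5->F; outcomes B1=T, B2=S, B3=T, B3=F, B4=T, B4=F, B5=F
the full pool covers 9 outcomes: B1=T, B2=S, B2=E, B3=T, B3=F, B4=T, B4=F, B5=T, B5=F
no size-1 subset reaches all 9 outcomes (best union: 7/9)
the canonical winner is {1, 2}: size 2, full 9-outcome coverage, earliest index list among size-2 covers
Answer: 2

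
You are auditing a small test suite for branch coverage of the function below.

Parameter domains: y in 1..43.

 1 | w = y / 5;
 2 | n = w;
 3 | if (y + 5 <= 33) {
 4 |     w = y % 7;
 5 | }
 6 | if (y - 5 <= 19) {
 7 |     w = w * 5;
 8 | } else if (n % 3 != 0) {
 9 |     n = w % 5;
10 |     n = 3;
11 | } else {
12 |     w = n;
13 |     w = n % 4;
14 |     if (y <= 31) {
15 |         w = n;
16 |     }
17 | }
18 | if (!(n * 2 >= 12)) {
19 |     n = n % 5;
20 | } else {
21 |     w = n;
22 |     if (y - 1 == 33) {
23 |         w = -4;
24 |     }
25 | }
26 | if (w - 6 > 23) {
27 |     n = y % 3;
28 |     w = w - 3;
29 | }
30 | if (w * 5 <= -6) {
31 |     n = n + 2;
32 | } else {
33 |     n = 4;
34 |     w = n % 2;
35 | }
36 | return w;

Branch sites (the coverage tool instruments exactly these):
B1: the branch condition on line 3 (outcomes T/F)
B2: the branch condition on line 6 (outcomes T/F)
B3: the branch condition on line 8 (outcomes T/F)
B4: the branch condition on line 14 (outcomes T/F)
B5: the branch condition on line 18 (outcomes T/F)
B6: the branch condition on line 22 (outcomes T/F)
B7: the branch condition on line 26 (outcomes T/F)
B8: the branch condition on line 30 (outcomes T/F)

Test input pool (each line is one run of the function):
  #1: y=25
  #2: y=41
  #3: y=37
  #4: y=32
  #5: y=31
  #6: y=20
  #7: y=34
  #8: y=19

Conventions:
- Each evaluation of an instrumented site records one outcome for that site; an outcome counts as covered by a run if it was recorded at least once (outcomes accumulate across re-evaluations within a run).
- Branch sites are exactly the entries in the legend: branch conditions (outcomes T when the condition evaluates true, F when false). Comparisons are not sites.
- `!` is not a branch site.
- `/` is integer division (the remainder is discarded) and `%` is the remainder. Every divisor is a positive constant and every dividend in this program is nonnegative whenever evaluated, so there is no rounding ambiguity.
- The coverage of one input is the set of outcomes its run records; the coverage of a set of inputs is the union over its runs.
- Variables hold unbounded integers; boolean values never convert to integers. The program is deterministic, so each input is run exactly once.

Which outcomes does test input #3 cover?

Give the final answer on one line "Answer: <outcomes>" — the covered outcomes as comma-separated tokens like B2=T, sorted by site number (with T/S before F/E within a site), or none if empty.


Tracing the run of input #3 (y=37):
  B1->F, B2->F, B3->T, B5->T, B7->F, B8->F
deduplicating events, the covered set is: B1=F, B2=F, B3=T, B5=T, B7=F, B8=F
Answer: B1=F, B2=F, B3=T, B5=T, B7=F, B8=F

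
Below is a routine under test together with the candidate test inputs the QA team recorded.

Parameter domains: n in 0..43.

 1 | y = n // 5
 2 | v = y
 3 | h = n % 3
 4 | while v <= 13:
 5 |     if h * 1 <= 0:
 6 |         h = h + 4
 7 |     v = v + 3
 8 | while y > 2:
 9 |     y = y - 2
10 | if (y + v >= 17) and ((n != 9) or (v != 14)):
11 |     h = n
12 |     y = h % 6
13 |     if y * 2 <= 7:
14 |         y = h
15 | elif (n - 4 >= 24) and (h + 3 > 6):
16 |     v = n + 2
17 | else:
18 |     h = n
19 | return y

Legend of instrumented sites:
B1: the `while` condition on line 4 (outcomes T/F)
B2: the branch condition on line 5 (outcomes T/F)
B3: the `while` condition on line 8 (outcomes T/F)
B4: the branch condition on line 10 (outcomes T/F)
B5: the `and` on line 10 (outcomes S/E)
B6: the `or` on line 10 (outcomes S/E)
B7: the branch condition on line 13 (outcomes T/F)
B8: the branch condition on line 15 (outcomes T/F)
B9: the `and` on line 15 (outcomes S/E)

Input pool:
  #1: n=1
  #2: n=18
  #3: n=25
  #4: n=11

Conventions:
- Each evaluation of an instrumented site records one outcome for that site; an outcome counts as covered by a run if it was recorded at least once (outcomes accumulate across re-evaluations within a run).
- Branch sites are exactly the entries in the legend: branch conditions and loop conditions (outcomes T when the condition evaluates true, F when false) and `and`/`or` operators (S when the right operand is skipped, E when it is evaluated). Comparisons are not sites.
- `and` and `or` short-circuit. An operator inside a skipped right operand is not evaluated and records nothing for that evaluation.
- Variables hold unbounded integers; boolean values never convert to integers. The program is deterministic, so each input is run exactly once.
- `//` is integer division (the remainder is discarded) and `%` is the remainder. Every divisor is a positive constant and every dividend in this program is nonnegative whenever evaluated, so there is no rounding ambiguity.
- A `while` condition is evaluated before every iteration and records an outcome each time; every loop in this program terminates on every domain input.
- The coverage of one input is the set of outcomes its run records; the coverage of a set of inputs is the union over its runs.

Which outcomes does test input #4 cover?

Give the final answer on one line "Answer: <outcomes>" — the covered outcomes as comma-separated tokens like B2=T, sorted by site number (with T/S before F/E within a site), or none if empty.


Running input #4 (n=11), event by event:
  B1->T, B2->F, B1->T, B2->F, B1->T, B2->F, B1->T, B2->F, B1->F, B3->F
  B5->S, B4->F, B9->S, B8->F
as a set, this run covers: B1=T, B1=F, B2=F, B3=F, B4=F, B5=S, B8=F, B9=S
Answer: B1=T, B1=F, B2=F, B3=F, B4=F, B5=S, B8=F, B9=S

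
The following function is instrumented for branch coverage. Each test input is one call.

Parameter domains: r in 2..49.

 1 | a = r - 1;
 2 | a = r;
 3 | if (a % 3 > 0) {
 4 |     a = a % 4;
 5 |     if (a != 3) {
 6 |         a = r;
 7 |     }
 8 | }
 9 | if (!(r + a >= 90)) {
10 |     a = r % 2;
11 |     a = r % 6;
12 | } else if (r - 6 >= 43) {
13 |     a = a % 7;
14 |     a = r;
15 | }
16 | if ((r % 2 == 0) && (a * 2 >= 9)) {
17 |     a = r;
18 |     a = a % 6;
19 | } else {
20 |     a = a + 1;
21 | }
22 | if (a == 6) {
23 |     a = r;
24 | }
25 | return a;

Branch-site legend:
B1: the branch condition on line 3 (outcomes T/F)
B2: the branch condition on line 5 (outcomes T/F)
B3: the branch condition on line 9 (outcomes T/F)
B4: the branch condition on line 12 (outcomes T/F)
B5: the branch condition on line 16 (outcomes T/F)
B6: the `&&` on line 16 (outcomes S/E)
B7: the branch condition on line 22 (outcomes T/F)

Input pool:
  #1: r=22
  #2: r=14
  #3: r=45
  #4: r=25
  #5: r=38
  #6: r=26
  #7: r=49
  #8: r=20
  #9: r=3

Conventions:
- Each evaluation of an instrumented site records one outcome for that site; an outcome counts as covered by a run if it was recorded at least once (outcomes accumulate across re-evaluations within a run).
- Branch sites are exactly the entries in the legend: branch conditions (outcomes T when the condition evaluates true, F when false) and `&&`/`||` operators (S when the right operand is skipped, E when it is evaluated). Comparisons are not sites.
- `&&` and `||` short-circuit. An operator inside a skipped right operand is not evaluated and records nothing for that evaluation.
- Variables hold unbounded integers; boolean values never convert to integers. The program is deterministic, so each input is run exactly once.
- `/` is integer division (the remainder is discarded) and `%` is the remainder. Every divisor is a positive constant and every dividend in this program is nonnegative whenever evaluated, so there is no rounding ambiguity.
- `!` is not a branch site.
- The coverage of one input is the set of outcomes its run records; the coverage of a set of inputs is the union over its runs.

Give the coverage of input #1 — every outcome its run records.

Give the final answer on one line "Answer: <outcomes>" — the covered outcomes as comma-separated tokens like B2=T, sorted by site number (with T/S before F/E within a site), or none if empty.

Event log for input #1 (r=22):
  B1->T, B2->T, B3->T, B6->E, B5->F, B7->F
collecting distinct outcomes: B1=T, B2=T, B3=T, B5=F, B6=E, B7=F

Answer: B1=T, B2=T, B3=T, B5=F, B6=E, B7=F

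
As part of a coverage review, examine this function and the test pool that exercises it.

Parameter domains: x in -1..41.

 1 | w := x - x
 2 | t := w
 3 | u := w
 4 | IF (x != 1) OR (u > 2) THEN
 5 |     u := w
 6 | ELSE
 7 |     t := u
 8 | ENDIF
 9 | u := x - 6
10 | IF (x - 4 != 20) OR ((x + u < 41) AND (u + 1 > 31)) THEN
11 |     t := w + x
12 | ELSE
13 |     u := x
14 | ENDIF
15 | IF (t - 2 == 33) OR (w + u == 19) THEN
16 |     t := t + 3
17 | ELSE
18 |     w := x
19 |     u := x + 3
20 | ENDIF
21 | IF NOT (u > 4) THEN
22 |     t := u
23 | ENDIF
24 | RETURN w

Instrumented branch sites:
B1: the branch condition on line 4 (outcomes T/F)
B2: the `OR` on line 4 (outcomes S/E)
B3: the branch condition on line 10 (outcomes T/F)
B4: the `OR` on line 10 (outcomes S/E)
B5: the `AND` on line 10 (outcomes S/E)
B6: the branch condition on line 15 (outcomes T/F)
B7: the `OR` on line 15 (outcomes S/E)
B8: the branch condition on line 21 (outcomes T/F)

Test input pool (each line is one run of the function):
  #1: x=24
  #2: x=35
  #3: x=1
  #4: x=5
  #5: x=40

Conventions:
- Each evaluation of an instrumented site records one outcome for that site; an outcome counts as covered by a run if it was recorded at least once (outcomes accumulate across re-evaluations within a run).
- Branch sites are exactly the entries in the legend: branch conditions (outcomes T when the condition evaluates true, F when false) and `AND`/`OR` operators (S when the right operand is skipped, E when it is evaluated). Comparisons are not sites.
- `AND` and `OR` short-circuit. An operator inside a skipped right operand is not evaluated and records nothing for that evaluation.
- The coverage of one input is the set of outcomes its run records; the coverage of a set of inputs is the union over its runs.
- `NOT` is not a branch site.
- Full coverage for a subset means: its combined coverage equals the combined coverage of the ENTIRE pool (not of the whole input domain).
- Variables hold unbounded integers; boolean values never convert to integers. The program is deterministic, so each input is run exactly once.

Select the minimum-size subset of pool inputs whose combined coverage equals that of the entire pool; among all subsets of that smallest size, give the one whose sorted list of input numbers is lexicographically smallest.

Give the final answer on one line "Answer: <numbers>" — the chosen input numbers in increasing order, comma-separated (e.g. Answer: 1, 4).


#1 (x=24) -> B2->S, B1->T, B4->E, B5->S, B3->F, B7->E, B6->F, B8->F; covered: B1=T, B2=S, B3=F, B4=E, B5=S, B6=F, B7=E, B8=F
#2 (x=35) -> B2->S, B1->T, B4->S, B3->T, B7->S, B6->T, B8->F; covered: B1=T, B2=S, B3=T, B4=S, B6=T, B7=S, B8=F
#3 (x=1) -> B2->E, B1->F, B4->S, B3->T, B7->E, B6->F, B8->T; covered: B1=F, B2=E, B3=T, B4=S, B6=F, B7=E, B8=T
#4 (x=5) -> B2->S, B1->T, B4->S, B3->T, B7->E, B6->F, B8->F; covered: B1=T, B2=S, B3=T, B4=S, B6=F, B7=E, B8=F
#5 (x=40) -> B2->S, B1->T, B4->S, B3->T, B7->E, B6->F, B8->F; covered: B1=T, B2=S, B3=T, B4=S, B6=F, B7=E, B8=F
pool-wide coverage (15 outcomes): B1=T, B1=F, B2=S, B2=E, B3=T, B3=F, B4=S, B4=E, B5=S, B6=T, B6=F, B7=S, B7=E, B8=T, B8=F
no size-1 subset reaches all 15 outcomes (best union: 8/15)
no size-2 subset reaches all 15 outcomes (best union: 13/15)
inputs {1, 2, 3} (size 3) cover everything; no size-3 subset with a lexicographically smaller index list covers all 15
Answer: 1, 2, 3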